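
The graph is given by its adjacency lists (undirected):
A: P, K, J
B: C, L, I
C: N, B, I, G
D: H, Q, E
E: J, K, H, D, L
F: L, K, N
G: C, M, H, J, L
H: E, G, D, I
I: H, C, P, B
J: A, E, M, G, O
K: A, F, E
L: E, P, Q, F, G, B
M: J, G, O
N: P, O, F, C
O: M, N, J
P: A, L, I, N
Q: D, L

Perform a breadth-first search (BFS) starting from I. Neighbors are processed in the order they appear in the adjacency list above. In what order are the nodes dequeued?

I -> H -> C -> P -> B -> E -> G -> D -> N -> A -> L -> J -> K -> M -> Q -> O -> F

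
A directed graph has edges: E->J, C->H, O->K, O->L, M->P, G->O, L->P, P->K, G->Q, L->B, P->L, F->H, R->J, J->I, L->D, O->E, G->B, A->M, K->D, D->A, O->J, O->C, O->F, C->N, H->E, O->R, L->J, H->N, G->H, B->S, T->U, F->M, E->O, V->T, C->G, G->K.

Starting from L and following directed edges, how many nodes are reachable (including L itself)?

BFS from L visits: L, B, D, J, P, S, A, I, K, M
Reachable nodes: 10 of 22 total.

10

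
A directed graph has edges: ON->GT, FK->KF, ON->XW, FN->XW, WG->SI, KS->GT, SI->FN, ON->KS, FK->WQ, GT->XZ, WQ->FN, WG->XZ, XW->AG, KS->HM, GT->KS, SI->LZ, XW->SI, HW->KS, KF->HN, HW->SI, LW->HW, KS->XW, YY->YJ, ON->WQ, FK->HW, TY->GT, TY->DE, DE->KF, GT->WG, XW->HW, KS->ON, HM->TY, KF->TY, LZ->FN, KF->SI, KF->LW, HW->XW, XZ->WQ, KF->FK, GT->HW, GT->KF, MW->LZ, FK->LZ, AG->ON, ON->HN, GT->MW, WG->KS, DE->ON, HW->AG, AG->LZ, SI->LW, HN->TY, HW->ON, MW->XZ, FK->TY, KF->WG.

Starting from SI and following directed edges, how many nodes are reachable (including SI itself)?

20

BFS from SI visits: SI, FN, LW, LZ, XW, HW, AG, KS, ON, GT, HM, HN, WQ, KF, MW, WG, XZ, TY, FK, DE
Reachable nodes: 20 of 22 total.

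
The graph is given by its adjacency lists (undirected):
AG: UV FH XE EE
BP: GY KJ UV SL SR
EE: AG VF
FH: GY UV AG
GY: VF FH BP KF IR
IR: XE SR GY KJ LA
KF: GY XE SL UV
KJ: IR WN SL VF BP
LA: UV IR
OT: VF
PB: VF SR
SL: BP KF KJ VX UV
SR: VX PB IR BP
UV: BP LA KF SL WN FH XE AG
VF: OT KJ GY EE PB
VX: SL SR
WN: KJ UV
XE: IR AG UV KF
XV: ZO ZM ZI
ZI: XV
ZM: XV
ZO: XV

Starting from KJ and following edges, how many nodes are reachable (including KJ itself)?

BFS from KJ visits: KJ, WN, VF, SL, IR, BP, UV, PB, OT, GY, EE, VX, KF, XE, SR, LA, FH, AG
Reachable nodes: 18 of 22 total.

18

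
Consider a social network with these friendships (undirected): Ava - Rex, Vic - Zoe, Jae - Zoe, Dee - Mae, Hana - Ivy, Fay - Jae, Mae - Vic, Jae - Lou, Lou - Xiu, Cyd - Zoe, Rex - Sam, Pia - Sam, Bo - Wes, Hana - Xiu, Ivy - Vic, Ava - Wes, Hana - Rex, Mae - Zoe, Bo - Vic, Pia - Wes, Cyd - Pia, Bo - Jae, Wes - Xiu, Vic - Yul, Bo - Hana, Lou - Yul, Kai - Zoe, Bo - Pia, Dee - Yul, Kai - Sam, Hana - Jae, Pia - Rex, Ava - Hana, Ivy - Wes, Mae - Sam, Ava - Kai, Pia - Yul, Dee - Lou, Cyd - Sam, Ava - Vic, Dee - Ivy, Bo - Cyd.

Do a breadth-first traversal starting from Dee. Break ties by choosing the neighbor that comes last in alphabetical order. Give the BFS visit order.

Dee Yul Mae Lou Ivy Vic Pia Zoe Sam Xiu Jae Wes Hana Bo Ava Rex Cyd Kai Fay

Visit Dee; enqueue Yul, Mae, Lou, Ivy → queue [Yul, Mae, Lou, Ivy]
Visit Yul; enqueue Vic, Pia → queue [Mae, Lou, Ivy, Vic, Pia]
Visit Mae; enqueue Zoe, Sam → queue [Lou, Ivy, Vic, Pia, Zoe, Sam]
Visit Lou; enqueue Xiu, Jae → queue [Ivy, Vic, Pia, Zoe, Sam, Xiu, Jae]
Visit Ivy; enqueue Wes, Hana → queue [Vic, Pia, Zoe, Sam, Xiu, Jae, Wes, Hana]
Visit Vic; enqueue Bo, Ava → queue [Pia, Zoe, Sam, Xiu, Jae, Wes, Hana, Bo, Ava]
Visit Pia; enqueue Rex, Cyd → queue [Zoe, Sam, Xiu, Jae, Wes, Hana, Bo, Ava, Rex, Cyd]
Visit Zoe; enqueue Kai → queue [Sam, Xiu, Jae, Wes, Hana, Bo, Ava, Rex, Cyd, Kai]
Visit Sam → queue [Xiu, Jae, Wes, Hana, Bo, Ava, Rex, Cyd, Kai]
Visit Xiu → queue [Jae, Wes, Hana, Bo, Ava, Rex, Cyd, Kai]
Visit Jae; enqueue Fay → queue [Wes, Hana, Bo, Ava, Rex, Cyd, Kai, Fay]
Visit Wes → queue [Hana, Bo, Ava, Rex, Cyd, Kai, Fay]
Visit Hana → queue [Bo, Ava, Rex, Cyd, Kai, Fay]
Visit Bo → queue [Ava, Rex, Cyd, Kai, Fay]
Visit Ava → queue [Rex, Cyd, Kai, Fay]
Visit Rex → queue [Cyd, Kai, Fay]
Visit Cyd → queue [Kai, Fay]
Visit Kai → queue [Fay]
Visit Fay → queue []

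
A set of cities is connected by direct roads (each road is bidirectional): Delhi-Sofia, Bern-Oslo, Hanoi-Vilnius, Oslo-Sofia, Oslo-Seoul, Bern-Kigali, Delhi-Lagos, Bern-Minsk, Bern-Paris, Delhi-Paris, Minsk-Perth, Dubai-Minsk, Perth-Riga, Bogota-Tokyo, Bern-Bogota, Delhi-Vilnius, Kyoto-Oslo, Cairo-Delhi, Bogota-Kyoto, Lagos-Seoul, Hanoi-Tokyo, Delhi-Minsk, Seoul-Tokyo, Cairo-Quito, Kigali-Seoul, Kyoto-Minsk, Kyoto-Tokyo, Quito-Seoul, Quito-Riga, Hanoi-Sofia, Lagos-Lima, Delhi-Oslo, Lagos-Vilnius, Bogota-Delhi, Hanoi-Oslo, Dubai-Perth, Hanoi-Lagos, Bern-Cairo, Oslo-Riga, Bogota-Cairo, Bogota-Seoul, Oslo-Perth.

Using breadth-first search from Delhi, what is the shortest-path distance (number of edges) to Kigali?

3

Level 0: Delhi
Level 1: Bogota, Cairo, Lagos, Minsk, Oslo, Paris, Sofia, Vilnius
Level 2: Bern, Dubai, Hanoi, Kyoto, Lima, Perth, Quito, Riga, Seoul, Tokyo
Level 3: Kigali
Kigali first appears at level 3.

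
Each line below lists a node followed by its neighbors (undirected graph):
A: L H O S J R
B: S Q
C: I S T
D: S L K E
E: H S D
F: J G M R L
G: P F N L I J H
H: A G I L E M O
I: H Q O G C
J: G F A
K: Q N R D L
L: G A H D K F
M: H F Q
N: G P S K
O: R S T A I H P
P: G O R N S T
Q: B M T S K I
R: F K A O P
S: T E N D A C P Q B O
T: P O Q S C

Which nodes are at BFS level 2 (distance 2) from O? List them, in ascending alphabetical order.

B, C, D, E, F, G, J, K, L, M, N, Q

Level 0: O
Level 1: A, H, I, P, R, S, T
Level 2: B, C, D, E, F, G, J, K, L, M, N, Q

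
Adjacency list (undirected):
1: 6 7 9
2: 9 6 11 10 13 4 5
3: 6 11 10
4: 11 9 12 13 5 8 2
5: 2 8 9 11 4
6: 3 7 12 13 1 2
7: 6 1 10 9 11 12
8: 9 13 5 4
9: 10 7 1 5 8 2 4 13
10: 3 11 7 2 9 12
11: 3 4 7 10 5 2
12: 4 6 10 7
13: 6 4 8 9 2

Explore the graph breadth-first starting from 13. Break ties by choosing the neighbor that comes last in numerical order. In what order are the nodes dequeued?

Visit 13; enqueue 9, 8, 6, 4, 2 → queue [9, 8, 6, 4, 2]
Visit 9; enqueue 10, 7, 5, 1 → queue [8, 6, 4, 2, 10, 7, 5, 1]
Visit 8 → queue [6, 4, 2, 10, 7, 5, 1]
Visit 6; enqueue 12, 3 → queue [4, 2, 10, 7, 5, 1, 12, 3]
Visit 4; enqueue 11 → queue [2, 10, 7, 5, 1, 12, 3, 11]
Visit 2 → queue [10, 7, 5, 1, 12, 3, 11]
Visit 10 → queue [7, 5, 1, 12, 3, 11]
Visit 7 → queue [5, 1, 12, 3, 11]
Visit 5 → queue [1, 12, 3, 11]
Visit 1 → queue [12, 3, 11]
Visit 12 → queue [3, 11]
Visit 3 → queue [11]
Visit 11 → queue []

13, 9, 8, 6, 4, 2, 10, 7, 5, 1, 12, 3, 11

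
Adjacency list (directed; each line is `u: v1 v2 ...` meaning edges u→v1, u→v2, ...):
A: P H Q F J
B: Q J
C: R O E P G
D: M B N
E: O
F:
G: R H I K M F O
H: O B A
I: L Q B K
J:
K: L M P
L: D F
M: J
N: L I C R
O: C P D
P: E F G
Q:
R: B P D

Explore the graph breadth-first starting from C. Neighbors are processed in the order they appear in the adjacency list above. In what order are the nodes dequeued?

Visit C; enqueue R, O, E, P, G → queue [R, O, E, P, G]
Visit R; enqueue B, D → queue [O, E, P, G, B, D]
Visit O → queue [E, P, G, B, D]
Visit E → queue [P, G, B, D]
Visit P; enqueue F → queue [G, B, D, F]
Visit G; enqueue H, I, K, M → queue [B, D, F, H, I, K, M]
Visit B; enqueue Q, J → queue [D, F, H, I, K, M, Q, J]
Visit D; enqueue N → queue [F, H, I, K, M, Q, J, N]
Visit F → queue [H, I, K, M, Q, J, N]
Visit H; enqueue A → queue [I, K, M, Q, J, N, A]
Visit I; enqueue L → queue [K, M, Q, J, N, A, L]
Visit K → queue [M, Q, J, N, A, L]
Visit M → queue [Q, J, N, A, L]
Visit Q → queue [J, N, A, L]
Visit J → queue [N, A, L]
Visit N → queue [A, L]
Visit A → queue [L]
Visit L → queue []

C R O E P G B D F H I K M Q J N A L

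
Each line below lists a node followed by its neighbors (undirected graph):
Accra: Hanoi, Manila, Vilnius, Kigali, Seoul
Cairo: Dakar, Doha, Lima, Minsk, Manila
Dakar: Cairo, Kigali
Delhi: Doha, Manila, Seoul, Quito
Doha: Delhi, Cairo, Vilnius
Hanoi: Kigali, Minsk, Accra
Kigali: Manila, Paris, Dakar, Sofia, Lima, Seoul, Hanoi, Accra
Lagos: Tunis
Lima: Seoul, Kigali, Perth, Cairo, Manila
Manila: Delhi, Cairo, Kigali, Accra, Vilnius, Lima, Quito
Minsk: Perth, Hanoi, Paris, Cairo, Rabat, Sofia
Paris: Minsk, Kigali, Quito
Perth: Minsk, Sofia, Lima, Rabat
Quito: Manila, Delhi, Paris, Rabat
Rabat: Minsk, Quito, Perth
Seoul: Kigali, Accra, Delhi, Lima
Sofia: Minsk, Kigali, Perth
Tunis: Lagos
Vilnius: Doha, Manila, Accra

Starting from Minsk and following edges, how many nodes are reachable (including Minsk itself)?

BFS from Minsk visits: Minsk, Cairo, Hanoi, Paris, Perth, Rabat, Sofia, Dakar, Doha, Lima, Manila, Accra, Kigali, Quito, Delhi, Vilnius, Seoul
Reachable nodes: 17 of 19 total.

17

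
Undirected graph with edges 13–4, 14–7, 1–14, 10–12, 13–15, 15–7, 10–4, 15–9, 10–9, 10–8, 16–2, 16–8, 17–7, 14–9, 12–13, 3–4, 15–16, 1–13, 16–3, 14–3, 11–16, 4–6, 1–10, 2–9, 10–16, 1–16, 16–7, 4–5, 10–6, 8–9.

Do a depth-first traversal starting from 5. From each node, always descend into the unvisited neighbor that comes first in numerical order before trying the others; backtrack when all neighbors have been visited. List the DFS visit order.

Visit 5
5 → 4
4 → 3
3 → 14
14 → 1
1 → 10
10 → 6
10 → 8
8 → 9
9 → 2
2 → 16
16 → 7
7 → 15
15 → 13
13 → 12
7 → 17
16 → 11

5 → 4 → 3 → 14 → 1 → 10 → 6 → 8 → 9 → 2 → 16 → 7 → 15 → 13 → 12 → 17 → 11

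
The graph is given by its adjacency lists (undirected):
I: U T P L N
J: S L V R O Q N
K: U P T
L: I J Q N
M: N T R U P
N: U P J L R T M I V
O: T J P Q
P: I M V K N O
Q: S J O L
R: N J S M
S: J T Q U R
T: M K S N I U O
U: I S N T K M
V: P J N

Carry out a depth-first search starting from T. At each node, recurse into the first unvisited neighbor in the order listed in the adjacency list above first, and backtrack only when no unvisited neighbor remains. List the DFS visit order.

Visit T
T → M
M → N
N → U
U → I
I → P
P → V
V → J
J → S
S → Q
Q → O
Q → L
S → R
P → K

T -> M -> N -> U -> I -> P -> V -> J -> S -> Q -> O -> L -> R -> K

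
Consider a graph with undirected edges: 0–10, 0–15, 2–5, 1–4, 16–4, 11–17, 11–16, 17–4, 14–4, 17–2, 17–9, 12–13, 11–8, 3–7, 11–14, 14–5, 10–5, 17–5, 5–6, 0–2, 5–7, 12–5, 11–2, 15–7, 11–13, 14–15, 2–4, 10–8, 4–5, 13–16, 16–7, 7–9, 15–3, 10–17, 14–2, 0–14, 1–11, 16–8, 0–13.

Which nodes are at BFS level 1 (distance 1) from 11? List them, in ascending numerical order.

Level 0: 11
Level 1: 1, 2, 8, 13, 14, 16, 17
Level 2: 0, 4, 5, 7, 9, 10, 12, 15
Level 3: 3, 6

1, 2, 8, 13, 14, 16, 17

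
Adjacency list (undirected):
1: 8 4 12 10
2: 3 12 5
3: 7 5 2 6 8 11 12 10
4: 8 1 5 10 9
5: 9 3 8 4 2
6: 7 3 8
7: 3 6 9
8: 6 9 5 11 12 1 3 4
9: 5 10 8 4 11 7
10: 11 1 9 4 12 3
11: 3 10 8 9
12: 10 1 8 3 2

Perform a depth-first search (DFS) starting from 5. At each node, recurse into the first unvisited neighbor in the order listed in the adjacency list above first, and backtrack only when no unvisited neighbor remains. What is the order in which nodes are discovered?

5, 9, 10, 11, 3, 7, 6, 8, 12, 1, 4, 2

Visit 5
5 → 9
9 → 10
10 → 11
11 → 3
3 → 7
7 → 6
6 → 8
8 → 12
12 → 1
1 → 4
12 → 2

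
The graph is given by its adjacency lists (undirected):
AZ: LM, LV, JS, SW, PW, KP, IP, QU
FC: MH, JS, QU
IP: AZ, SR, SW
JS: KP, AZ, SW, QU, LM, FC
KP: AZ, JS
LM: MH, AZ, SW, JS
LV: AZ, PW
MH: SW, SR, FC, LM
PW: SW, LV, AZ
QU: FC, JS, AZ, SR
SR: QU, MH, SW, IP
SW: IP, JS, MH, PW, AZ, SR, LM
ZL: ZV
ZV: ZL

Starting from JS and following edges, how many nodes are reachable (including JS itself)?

BFS from JS visits: JS, AZ, FC, KP, LM, QU, SW, IP, LV, PW, MH, SR
Reachable nodes: 12 of 14 total.

12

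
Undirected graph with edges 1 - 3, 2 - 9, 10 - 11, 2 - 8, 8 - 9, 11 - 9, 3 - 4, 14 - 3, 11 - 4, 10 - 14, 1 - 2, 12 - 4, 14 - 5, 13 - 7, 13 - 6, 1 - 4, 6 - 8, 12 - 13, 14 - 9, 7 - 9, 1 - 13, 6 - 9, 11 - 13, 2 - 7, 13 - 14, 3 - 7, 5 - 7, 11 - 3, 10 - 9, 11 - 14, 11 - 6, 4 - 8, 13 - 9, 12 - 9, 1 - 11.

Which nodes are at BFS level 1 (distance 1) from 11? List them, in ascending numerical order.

1, 3, 4, 6, 9, 10, 13, 14

Level 0: 11
Level 1: 1, 3, 4, 6, 9, 10, 13, 14
Level 2: 2, 5, 7, 8, 12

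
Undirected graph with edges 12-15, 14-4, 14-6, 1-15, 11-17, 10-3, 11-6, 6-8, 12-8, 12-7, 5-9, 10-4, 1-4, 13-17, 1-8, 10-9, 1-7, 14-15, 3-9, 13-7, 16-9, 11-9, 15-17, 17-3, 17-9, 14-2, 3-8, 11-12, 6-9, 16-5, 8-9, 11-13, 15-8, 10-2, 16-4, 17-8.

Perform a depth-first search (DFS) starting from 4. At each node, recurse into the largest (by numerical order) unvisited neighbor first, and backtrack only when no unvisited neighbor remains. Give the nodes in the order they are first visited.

4 16 9 17 15 14 6 11 13 7 12 8 3 10 2 1 5

Visit 4
4 → 16
16 → 9
9 → 17
17 → 15
15 → 14
14 → 6
6 → 11
11 → 13
13 → 7
7 → 12
12 → 8
8 → 3
3 → 10
10 → 2
8 → 1
9 → 5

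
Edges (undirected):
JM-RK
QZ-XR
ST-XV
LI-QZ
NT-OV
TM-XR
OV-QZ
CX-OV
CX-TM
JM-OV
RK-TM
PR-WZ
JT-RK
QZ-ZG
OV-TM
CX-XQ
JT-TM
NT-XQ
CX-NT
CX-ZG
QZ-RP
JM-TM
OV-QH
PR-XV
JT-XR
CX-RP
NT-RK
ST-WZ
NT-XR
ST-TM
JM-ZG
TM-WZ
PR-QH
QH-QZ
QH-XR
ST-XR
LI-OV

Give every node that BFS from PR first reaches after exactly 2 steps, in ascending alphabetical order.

Level 0: PR
Level 1: QH, WZ, XV
Level 2: OV, QZ, ST, TM, XR
Level 3: CX, JM, JT, LI, NT, RK, RP, ZG
Level 4: XQ

OV, QZ, ST, TM, XR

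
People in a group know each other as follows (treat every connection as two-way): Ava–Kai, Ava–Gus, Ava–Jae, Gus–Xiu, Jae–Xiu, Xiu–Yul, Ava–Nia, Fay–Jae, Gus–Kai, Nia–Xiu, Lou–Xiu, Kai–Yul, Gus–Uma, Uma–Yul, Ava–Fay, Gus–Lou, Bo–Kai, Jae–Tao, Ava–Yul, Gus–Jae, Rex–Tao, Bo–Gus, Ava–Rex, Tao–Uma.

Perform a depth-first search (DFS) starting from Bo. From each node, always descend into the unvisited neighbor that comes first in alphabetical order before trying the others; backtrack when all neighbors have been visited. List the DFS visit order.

Bo, Gus, Ava, Fay, Jae, Tao, Rex, Uma, Yul, Kai, Xiu, Lou, Nia

Visit Bo
Bo → Gus
Gus → Ava
Ava → Fay
Fay → Jae
Jae → Tao
Tao → Rex
Tao → Uma
Uma → Yul
Yul → Kai
Yul → Xiu
Xiu → Lou
Xiu → Nia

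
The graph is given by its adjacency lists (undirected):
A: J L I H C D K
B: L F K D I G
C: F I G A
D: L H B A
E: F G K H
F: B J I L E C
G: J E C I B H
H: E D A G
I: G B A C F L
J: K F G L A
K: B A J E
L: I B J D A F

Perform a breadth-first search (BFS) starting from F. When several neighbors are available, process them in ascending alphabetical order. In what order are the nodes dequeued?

F, B, C, E, I, J, L, D, G, K, A, H

Visit F; enqueue B, C, E, I, J, L → queue [B, C, E, I, J, L]
Visit B; enqueue D, G, K → queue [C, E, I, J, L, D, G, K]
Visit C; enqueue A → queue [E, I, J, L, D, G, K, A]
Visit E; enqueue H → queue [I, J, L, D, G, K, A, H]
Visit I → queue [J, L, D, G, K, A, H]
Visit J → queue [L, D, G, K, A, H]
Visit L → queue [D, G, K, A, H]
Visit D → queue [G, K, A, H]
Visit G → queue [K, A, H]
Visit K → queue [A, H]
Visit A → queue [H]
Visit H → queue []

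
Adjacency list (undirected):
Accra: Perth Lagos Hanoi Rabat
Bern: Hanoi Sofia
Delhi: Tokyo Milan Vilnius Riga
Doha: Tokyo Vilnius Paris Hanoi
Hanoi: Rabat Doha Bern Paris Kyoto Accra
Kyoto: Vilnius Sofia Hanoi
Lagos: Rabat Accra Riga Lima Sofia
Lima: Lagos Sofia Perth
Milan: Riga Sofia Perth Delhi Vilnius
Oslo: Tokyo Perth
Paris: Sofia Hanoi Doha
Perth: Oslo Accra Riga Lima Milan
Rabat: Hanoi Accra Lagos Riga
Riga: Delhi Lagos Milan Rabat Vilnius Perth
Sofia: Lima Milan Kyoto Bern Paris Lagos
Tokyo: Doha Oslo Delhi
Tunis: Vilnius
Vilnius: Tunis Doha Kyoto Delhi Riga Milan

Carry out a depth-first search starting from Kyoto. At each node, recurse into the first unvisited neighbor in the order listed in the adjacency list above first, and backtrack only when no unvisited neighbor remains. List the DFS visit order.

Kyoto, Vilnius, Tunis, Doha, Tokyo, Oslo, Perth, Accra, Lagos, Rabat, Hanoi, Bern, Sofia, Lima, Milan, Riga, Delhi, Paris

Visit Kyoto
Kyoto → Vilnius
Vilnius → Tunis
Vilnius → Doha
Doha → Tokyo
Tokyo → Oslo
Oslo → Perth
Perth → Accra
Accra → Lagos
Lagos → Rabat
Rabat → Hanoi
Hanoi → Bern
Bern → Sofia
Sofia → Lima
Sofia → Milan
Milan → Riga
Riga → Delhi
Sofia → Paris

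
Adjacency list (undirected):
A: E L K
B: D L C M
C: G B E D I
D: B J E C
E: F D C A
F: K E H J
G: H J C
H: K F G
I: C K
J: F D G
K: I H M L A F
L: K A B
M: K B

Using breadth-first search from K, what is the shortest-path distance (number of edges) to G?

Level 0: K
Level 1: A, F, H, I, L, M
Level 2: B, C, E, G, J
Level 3: D
G first appears at level 2.

2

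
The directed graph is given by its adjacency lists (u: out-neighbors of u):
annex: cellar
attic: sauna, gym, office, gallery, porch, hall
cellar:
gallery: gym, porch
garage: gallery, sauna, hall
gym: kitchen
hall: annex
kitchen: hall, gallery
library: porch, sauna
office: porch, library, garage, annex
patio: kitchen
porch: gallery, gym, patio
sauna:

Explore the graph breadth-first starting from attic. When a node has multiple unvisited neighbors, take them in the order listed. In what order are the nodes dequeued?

Visit attic; enqueue sauna, gym, office, gallery, porch, hall → queue [sauna, gym, office, gallery, porch, hall]
Visit sauna → queue [gym, office, gallery, porch, hall]
Visit gym; enqueue kitchen → queue [office, gallery, porch, hall, kitchen]
Visit office; enqueue library, garage, annex → queue [gallery, porch, hall, kitchen, library, garage, annex]
Visit gallery → queue [porch, hall, kitchen, library, garage, annex]
Visit porch; enqueue patio → queue [hall, kitchen, library, garage, annex, patio]
Visit hall → queue [kitchen, library, garage, annex, patio]
Visit kitchen → queue [library, garage, annex, patio]
Visit library → queue [garage, annex, patio]
Visit garage → queue [annex, patio]
Visit annex; enqueue cellar → queue [patio, cellar]
Visit patio → queue [cellar]
Visit cellar → queue []

attic, sauna, gym, office, gallery, porch, hall, kitchen, library, garage, annex, patio, cellar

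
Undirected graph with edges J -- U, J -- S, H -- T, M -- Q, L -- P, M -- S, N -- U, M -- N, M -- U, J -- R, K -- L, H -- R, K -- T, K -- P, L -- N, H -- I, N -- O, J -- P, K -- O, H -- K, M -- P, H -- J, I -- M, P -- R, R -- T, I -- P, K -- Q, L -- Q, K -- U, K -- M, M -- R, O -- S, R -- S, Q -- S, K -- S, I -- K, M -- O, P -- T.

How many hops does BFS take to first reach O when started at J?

2

Level 0: J
Level 1: H, P, R, S, U
Level 2: I, K, L, M, N, O, Q, T
O first appears at level 2.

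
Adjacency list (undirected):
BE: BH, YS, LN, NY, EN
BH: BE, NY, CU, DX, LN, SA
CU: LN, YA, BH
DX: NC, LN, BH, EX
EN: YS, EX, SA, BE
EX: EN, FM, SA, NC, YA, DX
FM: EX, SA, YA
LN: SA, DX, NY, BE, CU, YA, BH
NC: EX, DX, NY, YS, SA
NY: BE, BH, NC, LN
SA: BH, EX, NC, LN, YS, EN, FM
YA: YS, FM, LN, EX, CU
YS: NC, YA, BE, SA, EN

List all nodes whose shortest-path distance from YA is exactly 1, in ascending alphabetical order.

CU, EX, FM, LN, YS

Level 0: YA
Level 1: CU, EX, FM, LN, YS
Level 2: BE, BH, DX, EN, NC, NY, SA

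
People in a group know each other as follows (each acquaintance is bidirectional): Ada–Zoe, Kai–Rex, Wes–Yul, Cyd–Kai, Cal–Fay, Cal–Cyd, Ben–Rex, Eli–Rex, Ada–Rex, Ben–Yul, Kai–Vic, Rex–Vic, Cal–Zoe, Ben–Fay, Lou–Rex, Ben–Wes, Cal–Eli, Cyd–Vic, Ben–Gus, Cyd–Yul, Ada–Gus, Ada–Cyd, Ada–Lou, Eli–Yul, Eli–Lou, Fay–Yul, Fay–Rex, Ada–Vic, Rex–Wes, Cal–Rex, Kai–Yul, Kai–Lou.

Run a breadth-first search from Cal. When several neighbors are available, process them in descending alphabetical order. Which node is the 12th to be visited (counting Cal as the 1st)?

Ben

Visit Cal; enqueue Zoe, Rex, Fay, Eli, Cyd → queue [Zoe, Rex, Fay, Eli, Cyd]
Visit Zoe; enqueue Ada → queue [Rex, Fay, Eli, Cyd, Ada]
Visit Rex; enqueue Wes, Vic, Lou, Kai, Ben → queue [Fay, Eli, Cyd, Ada, Wes, Vic, Lou, Kai, Ben]
Visit Fay; enqueue Yul → queue [Eli, Cyd, Ada, Wes, Vic, Lou, Kai, Ben, Yul]
Visit Eli → queue [Cyd, Ada, Wes, Vic, Lou, Kai, Ben, Yul]
Visit Cyd → queue [Ada, Wes, Vic, Lou, Kai, Ben, Yul]
Visit Ada; enqueue Gus → queue [Wes, Vic, Lou, Kai, Ben, Yul, Gus]
Visit Wes → queue [Vic, Lou, Kai, Ben, Yul, Gus]
Visit Vic → queue [Lou, Kai, Ben, Yul, Gus]
Visit Lou → queue [Kai, Ben, Yul, Gus]
Visit Kai → queue [Ben, Yul, Gus]
Visit Ben → queue [Yul, Gus]
Visit Yul → queue [Gus]
Visit Gus → queue []

Visit order: Cal, Zoe, Rex, Fay, Eli, Cyd, Ada, Wes, Vic, Lou, Kai, Ben, Yul, Gus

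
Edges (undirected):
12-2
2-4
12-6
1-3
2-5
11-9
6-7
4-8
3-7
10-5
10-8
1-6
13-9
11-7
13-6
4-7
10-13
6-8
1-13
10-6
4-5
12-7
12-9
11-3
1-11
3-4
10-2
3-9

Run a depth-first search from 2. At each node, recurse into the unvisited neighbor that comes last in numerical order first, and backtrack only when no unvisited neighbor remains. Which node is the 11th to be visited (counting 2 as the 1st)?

Visit 2
2 → 12
12 → 9
9 → 13
13 → 10
10 → 8
8 → 6
6 → 7
7 → 11
11 → 3
3 → 4
4 → 5
3 → 1

Visit order: 2, 12, 9, 13, 10, 8, 6, 7, 11, 3, 4, 5, 1

4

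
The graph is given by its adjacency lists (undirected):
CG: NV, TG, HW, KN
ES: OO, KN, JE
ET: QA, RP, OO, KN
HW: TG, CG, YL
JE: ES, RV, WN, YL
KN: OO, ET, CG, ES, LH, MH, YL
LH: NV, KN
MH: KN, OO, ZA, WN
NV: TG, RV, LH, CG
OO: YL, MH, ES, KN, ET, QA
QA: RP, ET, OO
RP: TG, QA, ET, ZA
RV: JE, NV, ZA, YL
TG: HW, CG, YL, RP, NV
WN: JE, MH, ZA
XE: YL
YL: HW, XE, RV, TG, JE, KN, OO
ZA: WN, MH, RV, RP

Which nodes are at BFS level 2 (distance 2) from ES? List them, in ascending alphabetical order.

Level 0: ES
Level 1: JE, KN, OO
Level 2: CG, ET, LH, MH, QA, RV, WN, YL
Level 3: HW, NV, RP, TG, XE, ZA

CG, ET, LH, MH, QA, RV, WN, YL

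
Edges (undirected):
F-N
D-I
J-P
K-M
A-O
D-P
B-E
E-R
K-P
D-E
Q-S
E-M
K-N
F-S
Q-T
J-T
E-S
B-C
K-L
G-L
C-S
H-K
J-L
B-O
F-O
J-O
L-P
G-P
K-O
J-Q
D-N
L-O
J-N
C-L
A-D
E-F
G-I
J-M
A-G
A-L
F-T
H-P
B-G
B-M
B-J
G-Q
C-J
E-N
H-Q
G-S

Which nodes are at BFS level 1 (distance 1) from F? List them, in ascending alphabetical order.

Level 0: F
Level 1: E, N, O, S, T
Level 2: A, B, C, D, G, J, K, L, M, Q, R
Level 3: H, I, P

E, N, O, S, T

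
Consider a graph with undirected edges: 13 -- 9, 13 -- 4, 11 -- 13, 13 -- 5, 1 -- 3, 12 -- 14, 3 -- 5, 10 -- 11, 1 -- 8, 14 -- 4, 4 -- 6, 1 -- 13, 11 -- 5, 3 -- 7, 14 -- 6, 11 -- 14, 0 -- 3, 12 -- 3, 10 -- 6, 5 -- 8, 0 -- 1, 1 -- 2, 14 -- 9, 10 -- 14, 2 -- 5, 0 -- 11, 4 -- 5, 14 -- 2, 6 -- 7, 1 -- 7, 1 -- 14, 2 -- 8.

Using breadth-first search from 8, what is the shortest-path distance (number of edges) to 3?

Level 0: 8
Level 1: 1, 2, 5
Level 2: 0, 3, 4, 7, 11, 13, 14
Level 3: 6, 9, 10, 12
3 first appears at level 2.

2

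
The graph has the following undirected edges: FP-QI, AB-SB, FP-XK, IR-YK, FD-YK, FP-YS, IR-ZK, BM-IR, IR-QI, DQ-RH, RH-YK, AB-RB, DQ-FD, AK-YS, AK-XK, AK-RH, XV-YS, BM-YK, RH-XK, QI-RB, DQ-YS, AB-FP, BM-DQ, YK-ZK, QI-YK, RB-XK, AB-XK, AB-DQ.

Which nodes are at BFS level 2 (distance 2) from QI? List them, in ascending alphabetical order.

AB, BM, FD, RH, XK, YS, ZK

Level 0: QI
Level 1: FP, IR, RB, YK
Level 2: AB, BM, FD, RH, XK, YS, ZK
Level 3: AK, DQ, SB, XV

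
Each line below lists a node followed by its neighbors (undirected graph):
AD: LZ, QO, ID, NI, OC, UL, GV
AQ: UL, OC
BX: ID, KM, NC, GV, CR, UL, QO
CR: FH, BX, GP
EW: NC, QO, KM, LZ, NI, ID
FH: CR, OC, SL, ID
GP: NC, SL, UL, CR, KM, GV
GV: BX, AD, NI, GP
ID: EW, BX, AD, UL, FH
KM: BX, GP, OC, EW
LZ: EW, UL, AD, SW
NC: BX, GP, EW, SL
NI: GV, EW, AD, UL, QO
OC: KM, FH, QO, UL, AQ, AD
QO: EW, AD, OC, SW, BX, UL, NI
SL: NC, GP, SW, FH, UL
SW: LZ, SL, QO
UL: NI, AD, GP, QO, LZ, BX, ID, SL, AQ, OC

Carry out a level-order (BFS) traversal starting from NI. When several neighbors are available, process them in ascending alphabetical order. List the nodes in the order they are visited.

Visit NI; enqueue AD, EW, GV, QO, UL → queue [AD, EW, GV, QO, UL]
Visit AD; enqueue ID, LZ, OC → queue [EW, GV, QO, UL, ID, LZ, OC]
Visit EW; enqueue KM, NC → queue [GV, QO, UL, ID, LZ, OC, KM, NC]
Visit GV; enqueue BX, GP → queue [QO, UL, ID, LZ, OC, KM, NC, BX, GP]
Visit QO; enqueue SW → queue [UL, ID, LZ, OC, KM, NC, BX, GP, SW]
Visit UL; enqueue AQ, SL → queue [ID, LZ, OC, KM, NC, BX, GP, SW, AQ, SL]
Visit ID; enqueue FH → queue [LZ, OC, KM, NC, BX, GP, SW, AQ, SL, FH]
Visit LZ → queue [OC, KM, NC, BX, GP, SW, AQ, SL, FH]
Visit OC → queue [KM, NC, BX, GP, SW, AQ, SL, FH]
Visit KM → queue [NC, BX, GP, SW, AQ, SL, FH]
Visit NC → queue [BX, GP, SW, AQ, SL, FH]
Visit BX; enqueue CR → queue [GP, SW, AQ, SL, FH, CR]
Visit GP → queue [SW, AQ, SL, FH, CR]
Visit SW → queue [AQ, SL, FH, CR]
Visit AQ → queue [SL, FH, CR]
Visit SL → queue [FH, CR]
Visit FH → queue [CR]
Visit CR → queue []

NI -> AD -> EW -> GV -> QO -> UL -> ID -> LZ -> OC -> KM -> NC -> BX -> GP -> SW -> AQ -> SL -> FH -> CR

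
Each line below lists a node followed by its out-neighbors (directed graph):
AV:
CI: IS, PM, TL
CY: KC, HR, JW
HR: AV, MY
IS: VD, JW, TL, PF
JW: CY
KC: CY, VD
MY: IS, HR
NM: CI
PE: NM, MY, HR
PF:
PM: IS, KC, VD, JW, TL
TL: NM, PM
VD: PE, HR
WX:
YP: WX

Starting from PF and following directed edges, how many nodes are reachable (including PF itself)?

BFS from PF visits: PF
Reachable nodes: 1 of 16 total.

1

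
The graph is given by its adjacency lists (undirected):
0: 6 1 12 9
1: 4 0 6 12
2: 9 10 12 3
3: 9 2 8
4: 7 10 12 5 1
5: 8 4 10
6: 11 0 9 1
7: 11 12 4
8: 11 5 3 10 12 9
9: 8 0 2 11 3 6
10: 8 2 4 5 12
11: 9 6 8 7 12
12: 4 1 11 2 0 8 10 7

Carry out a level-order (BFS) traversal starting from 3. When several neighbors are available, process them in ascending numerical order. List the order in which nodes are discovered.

Visit 3; enqueue 2, 8, 9 → queue [2, 8, 9]
Visit 2; enqueue 10, 12 → queue [8, 9, 10, 12]
Visit 8; enqueue 5, 11 → queue [9, 10, 12, 5, 11]
Visit 9; enqueue 0, 6 → queue [10, 12, 5, 11, 0, 6]
Visit 10; enqueue 4 → queue [12, 5, 11, 0, 6, 4]
Visit 12; enqueue 1, 7 → queue [5, 11, 0, 6, 4, 1, 7]
Visit 5 → queue [11, 0, 6, 4, 1, 7]
Visit 11 → queue [0, 6, 4, 1, 7]
Visit 0 → queue [6, 4, 1, 7]
Visit 6 → queue [4, 1, 7]
Visit 4 → queue [1, 7]
Visit 1 → queue [7]
Visit 7 → queue []

3 2 8 9 10 12 5 11 0 6 4 1 7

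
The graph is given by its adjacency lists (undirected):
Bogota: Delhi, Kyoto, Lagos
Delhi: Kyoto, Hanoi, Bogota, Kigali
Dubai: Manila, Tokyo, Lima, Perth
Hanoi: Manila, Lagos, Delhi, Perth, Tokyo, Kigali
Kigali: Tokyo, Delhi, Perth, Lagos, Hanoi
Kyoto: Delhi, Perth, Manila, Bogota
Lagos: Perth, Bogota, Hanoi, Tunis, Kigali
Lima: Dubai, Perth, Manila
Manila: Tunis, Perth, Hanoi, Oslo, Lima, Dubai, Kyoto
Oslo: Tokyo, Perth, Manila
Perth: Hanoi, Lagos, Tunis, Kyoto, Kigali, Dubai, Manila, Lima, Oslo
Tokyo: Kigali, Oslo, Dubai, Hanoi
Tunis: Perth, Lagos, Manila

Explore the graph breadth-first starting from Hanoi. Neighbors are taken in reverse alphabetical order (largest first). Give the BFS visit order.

Hanoi -> Tokyo -> Perth -> Manila -> Lagos -> Kigali -> Delhi -> Oslo -> Dubai -> Tunis -> Lima -> Kyoto -> Bogota

Visit Hanoi; enqueue Tokyo, Perth, Manila, Lagos, Kigali, Delhi → queue [Tokyo, Perth, Manila, Lagos, Kigali, Delhi]
Visit Tokyo; enqueue Oslo, Dubai → queue [Perth, Manila, Lagos, Kigali, Delhi, Oslo, Dubai]
Visit Perth; enqueue Tunis, Lima, Kyoto → queue [Manila, Lagos, Kigali, Delhi, Oslo, Dubai, Tunis, Lima, Kyoto]
Visit Manila → queue [Lagos, Kigali, Delhi, Oslo, Dubai, Tunis, Lima, Kyoto]
Visit Lagos; enqueue Bogota → queue [Kigali, Delhi, Oslo, Dubai, Tunis, Lima, Kyoto, Bogota]
Visit Kigali → queue [Delhi, Oslo, Dubai, Tunis, Lima, Kyoto, Bogota]
Visit Delhi → queue [Oslo, Dubai, Tunis, Lima, Kyoto, Bogota]
Visit Oslo → queue [Dubai, Tunis, Lima, Kyoto, Bogota]
Visit Dubai → queue [Tunis, Lima, Kyoto, Bogota]
Visit Tunis → queue [Lima, Kyoto, Bogota]
Visit Lima → queue [Kyoto, Bogota]
Visit Kyoto → queue [Bogota]
Visit Bogota → queue []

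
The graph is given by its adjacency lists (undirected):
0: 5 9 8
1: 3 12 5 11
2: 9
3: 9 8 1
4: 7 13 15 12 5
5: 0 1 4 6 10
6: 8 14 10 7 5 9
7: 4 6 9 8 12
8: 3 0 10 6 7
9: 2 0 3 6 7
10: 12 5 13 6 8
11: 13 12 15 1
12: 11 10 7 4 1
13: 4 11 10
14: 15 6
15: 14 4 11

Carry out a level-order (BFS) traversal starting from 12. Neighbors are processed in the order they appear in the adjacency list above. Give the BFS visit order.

12 → 11 → 10 → 7 → 4 → 1 → 13 → 15 → 5 → 6 → 8 → 9 → 3 → 14 → 0 → 2

Visit 12; enqueue 11, 10, 7, 4, 1 → queue [11, 10, 7, 4, 1]
Visit 11; enqueue 13, 15 → queue [10, 7, 4, 1, 13, 15]
Visit 10; enqueue 5, 6, 8 → queue [7, 4, 1, 13, 15, 5, 6, 8]
Visit 7; enqueue 9 → queue [4, 1, 13, 15, 5, 6, 8, 9]
Visit 4 → queue [1, 13, 15, 5, 6, 8, 9]
Visit 1; enqueue 3 → queue [13, 15, 5, 6, 8, 9, 3]
Visit 13 → queue [15, 5, 6, 8, 9, 3]
Visit 15; enqueue 14 → queue [5, 6, 8, 9, 3, 14]
Visit 5; enqueue 0 → queue [6, 8, 9, 3, 14, 0]
Visit 6 → queue [8, 9, 3, 14, 0]
Visit 8 → queue [9, 3, 14, 0]
Visit 9; enqueue 2 → queue [3, 14, 0, 2]
Visit 3 → queue [14, 0, 2]
Visit 14 → queue [0, 2]
Visit 0 → queue [2]
Visit 2 → queue []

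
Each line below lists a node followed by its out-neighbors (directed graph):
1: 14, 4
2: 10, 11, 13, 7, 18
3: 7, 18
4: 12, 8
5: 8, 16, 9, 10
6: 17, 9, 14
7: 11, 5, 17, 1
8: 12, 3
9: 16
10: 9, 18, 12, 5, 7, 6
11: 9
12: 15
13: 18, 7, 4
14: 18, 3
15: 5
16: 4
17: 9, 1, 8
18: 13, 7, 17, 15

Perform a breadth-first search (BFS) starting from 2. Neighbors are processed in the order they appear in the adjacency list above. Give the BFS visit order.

Visit 2; enqueue 10, 11, 13, 7, 18 → queue [10, 11, 13, 7, 18]
Visit 10; enqueue 9, 12, 5, 6 → queue [11, 13, 7, 18, 9, 12, 5, 6]
Visit 11 → queue [13, 7, 18, 9, 12, 5, 6]
Visit 13; enqueue 4 → queue [7, 18, 9, 12, 5, 6, 4]
Visit 7; enqueue 17, 1 → queue [18, 9, 12, 5, 6, 4, 17, 1]
Visit 18; enqueue 15 → queue [9, 12, 5, 6, 4, 17, 1, 15]
Visit 9; enqueue 16 → queue [12, 5, 6, 4, 17, 1, 15, 16]
Visit 12 → queue [5, 6, 4, 17, 1, 15, 16]
Visit 5; enqueue 8 → queue [6, 4, 17, 1, 15, 16, 8]
Visit 6; enqueue 14 → queue [4, 17, 1, 15, 16, 8, 14]
Visit 4 → queue [17, 1, 15, 16, 8, 14]
Visit 17 → queue [1, 15, 16, 8, 14]
Visit 1 → queue [15, 16, 8, 14]
Visit 15 → queue [16, 8, 14]
Visit 16 → queue [8, 14]
Visit 8; enqueue 3 → queue [14, 3]
Visit 14 → queue [3]
Visit 3 → queue []

2 → 10 → 11 → 13 → 7 → 18 → 9 → 12 → 5 → 6 → 4 → 17 → 1 → 15 → 16 → 8 → 14 → 3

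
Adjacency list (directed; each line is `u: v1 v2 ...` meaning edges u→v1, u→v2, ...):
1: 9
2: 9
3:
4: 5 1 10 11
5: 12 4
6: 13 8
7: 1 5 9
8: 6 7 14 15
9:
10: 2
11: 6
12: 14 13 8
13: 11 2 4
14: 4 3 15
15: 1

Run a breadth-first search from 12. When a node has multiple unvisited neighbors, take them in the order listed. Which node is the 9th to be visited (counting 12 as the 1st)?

Visit 12; enqueue 14, 13, 8 → queue [14, 13, 8]
Visit 14; enqueue 4, 3, 15 → queue [13, 8, 4, 3, 15]
Visit 13; enqueue 11, 2 → queue [8, 4, 3, 15, 11, 2]
Visit 8; enqueue 6, 7 → queue [4, 3, 15, 11, 2, 6, 7]
Visit 4; enqueue 5, 1, 10 → queue [3, 15, 11, 2, 6, 7, 5, 1, 10]
Visit 3 → queue [15, 11, 2, 6, 7, 5, 1, 10]
Visit 15 → queue [11, 2, 6, 7, 5, 1, 10]
Visit 11 → queue [2, 6, 7, 5, 1, 10]
Visit 2; enqueue 9 → queue [6, 7, 5, 1, 10, 9]
Visit 6 → queue [7, 5, 1, 10, 9]
Visit 7 → queue [5, 1, 10, 9]
Visit 5 → queue [1, 10, 9]
Visit 1 → queue [10, 9]
Visit 10 → queue [9]
Visit 9 → queue []

Visit order: 12, 14, 13, 8, 4, 3, 15, 11, 2, 6, 7, 5, 1, 10, 9

2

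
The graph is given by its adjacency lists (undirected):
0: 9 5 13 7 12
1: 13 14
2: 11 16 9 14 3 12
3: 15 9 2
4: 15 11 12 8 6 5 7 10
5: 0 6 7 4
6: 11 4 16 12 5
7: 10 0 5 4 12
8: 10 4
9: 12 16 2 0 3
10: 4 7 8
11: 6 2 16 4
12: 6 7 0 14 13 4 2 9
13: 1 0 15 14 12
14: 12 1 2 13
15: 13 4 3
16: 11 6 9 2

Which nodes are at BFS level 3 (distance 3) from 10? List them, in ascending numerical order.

Level 0: 10
Level 1: 4, 7, 8
Level 2: 0, 5, 6, 11, 12, 15
Level 3: 2, 3, 9, 13, 14, 16
Level 4: 1

2, 3, 9, 13, 14, 16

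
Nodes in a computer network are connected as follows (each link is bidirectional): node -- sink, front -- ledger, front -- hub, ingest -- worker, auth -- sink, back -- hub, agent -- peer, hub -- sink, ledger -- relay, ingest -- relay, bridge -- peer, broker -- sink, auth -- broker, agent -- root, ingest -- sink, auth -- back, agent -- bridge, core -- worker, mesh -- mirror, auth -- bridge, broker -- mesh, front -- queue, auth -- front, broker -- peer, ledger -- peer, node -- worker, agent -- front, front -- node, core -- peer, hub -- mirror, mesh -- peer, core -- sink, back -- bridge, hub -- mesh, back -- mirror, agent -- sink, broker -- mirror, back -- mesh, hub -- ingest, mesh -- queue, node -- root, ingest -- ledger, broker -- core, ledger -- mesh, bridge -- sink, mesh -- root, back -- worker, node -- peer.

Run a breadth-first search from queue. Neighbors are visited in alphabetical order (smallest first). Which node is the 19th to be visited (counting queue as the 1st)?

core

Visit queue; enqueue front, mesh → queue [front, mesh]
Visit front; enqueue agent, auth, hub, ledger, node → queue [mesh, agent, auth, hub, ledger, node]
Visit mesh; enqueue back, broker, mirror, peer, root → queue [agent, auth, hub, ledger, node, back, broker, mirror, peer, root]
Visit agent; enqueue bridge, sink → queue [auth, hub, ledger, node, back, broker, mirror, peer, root, bridge, sink]
Visit auth → queue [hub, ledger, node, back, broker, mirror, peer, root, bridge, sink]
Visit hub; enqueue ingest → queue [ledger, node, back, broker, mirror, peer, root, bridge, sink, ingest]
Visit ledger; enqueue relay → queue [node, back, broker, mirror, peer, root, bridge, sink, ingest, relay]
Visit node; enqueue worker → queue [back, broker, mirror, peer, root, bridge, sink, ingest, relay, worker]
Visit back → queue [broker, mirror, peer, root, bridge, sink, ingest, relay, worker]
Visit broker; enqueue core → queue [mirror, peer, root, bridge, sink, ingest, relay, worker, core]
Visit mirror → queue [peer, root, bridge, sink, ingest, relay, worker, core]
Visit peer → queue [root, bridge, sink, ingest, relay, worker, core]
Visit root → queue [bridge, sink, ingest, relay, worker, core]
Visit bridge → queue [sink, ingest, relay, worker, core]
Visit sink → queue [ingest, relay, worker, core]
Visit ingest → queue [relay, worker, core]
Visit relay → queue [worker, core]
Visit worker → queue [core]
Visit core → queue []

Visit order: queue, front, mesh, agent, auth, hub, ledger, node, back, broker, mirror, peer, root, bridge, sink, ingest, relay, worker, core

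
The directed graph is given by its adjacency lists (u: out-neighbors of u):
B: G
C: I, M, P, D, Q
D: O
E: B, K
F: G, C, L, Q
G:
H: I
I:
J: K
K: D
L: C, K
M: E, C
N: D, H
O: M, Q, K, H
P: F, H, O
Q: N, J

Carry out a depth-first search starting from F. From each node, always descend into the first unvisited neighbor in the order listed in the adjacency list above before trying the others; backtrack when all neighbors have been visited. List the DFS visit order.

Visit F
F → G
F → C
C → I
C → M
M → E
E → B
E → K
K → D
D → O
O → Q
Q → N
N → H
Q → J
C → P
F → L

F -> G -> C -> I -> M -> E -> B -> K -> D -> O -> Q -> N -> H -> J -> P -> L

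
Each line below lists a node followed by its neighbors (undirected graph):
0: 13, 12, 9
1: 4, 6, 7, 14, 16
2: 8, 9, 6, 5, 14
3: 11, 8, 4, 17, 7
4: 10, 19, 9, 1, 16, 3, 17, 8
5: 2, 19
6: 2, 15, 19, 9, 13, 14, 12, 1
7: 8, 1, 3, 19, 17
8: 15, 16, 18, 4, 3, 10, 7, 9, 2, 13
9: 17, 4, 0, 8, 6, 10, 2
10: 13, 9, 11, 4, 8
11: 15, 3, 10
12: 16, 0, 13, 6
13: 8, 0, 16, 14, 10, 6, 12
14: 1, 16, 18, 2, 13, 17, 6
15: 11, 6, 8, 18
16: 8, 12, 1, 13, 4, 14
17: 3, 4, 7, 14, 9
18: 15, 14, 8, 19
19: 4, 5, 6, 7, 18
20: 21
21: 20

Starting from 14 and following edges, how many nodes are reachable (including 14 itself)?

20

BFS from 14 visits: 14, 1, 16, 18, 2, 13, 17, 6, 4, 7, 8, 12, 15, 19, 9, 5, 0, 10, 3, 11
Reachable nodes: 20 of 22 total.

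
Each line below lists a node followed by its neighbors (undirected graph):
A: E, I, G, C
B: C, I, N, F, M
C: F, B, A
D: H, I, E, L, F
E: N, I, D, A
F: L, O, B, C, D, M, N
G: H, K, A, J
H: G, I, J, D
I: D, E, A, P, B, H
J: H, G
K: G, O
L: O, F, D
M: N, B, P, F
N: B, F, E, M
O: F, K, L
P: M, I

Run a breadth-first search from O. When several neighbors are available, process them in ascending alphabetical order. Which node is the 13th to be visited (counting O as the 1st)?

Visit O; enqueue F, K, L → queue [F, K, L]
Visit F; enqueue B, C, D, M, N → queue [K, L, B, C, D, M, N]
Visit K; enqueue G → queue [L, B, C, D, M, N, G]
Visit L → queue [B, C, D, M, N, G]
Visit B; enqueue I → queue [C, D, M, N, G, I]
Visit C; enqueue A → queue [D, M, N, G, I, A]
Visit D; enqueue E, H → queue [M, N, G, I, A, E, H]
Visit M; enqueue P → queue [N, G, I, A, E, H, P]
Visit N → queue [G, I, A, E, H, P]
Visit G; enqueue J → queue [I, A, E, H, P, J]
Visit I → queue [A, E, H, P, J]
Visit A → queue [E, H, P, J]
Visit E → queue [H, P, J]
Visit H → queue [P, J]
Visit P → queue [J]
Visit J → queue []

Visit order: O, F, K, L, B, C, D, M, N, G, I, A, E, H, P, J

E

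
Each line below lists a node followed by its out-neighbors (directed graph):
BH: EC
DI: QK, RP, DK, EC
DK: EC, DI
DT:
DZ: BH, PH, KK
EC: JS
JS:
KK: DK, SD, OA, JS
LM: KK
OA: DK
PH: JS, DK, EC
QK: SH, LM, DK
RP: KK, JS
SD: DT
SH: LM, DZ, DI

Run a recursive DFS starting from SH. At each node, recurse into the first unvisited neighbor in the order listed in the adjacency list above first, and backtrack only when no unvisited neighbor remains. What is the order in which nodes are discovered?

Visit SH
SH → LM
LM → KK
KK → DK
DK → EC
EC → JS
DK → DI
DI → QK
DI → RP
KK → SD
SD → DT
KK → OA
SH → DZ
DZ → BH
DZ → PH

SH LM KK DK EC JS DI QK RP SD DT OA DZ BH PH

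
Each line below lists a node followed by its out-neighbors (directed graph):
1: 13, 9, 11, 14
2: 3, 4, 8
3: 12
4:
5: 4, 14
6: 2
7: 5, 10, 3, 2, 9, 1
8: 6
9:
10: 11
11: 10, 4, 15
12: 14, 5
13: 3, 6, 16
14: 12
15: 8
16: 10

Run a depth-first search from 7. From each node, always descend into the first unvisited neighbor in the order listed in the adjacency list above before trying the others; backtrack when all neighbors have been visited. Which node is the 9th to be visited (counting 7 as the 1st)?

8

Visit 7
7 → 5
5 → 4
5 → 14
14 → 12
7 → 10
10 → 11
11 → 15
15 → 8
8 → 6
6 → 2
2 → 3
7 → 9
7 → 1
1 → 13
13 → 16

Visit order: 7, 5, 4, 14, 12, 10, 11, 15, 8, 6, 2, 3, 9, 1, 13, 16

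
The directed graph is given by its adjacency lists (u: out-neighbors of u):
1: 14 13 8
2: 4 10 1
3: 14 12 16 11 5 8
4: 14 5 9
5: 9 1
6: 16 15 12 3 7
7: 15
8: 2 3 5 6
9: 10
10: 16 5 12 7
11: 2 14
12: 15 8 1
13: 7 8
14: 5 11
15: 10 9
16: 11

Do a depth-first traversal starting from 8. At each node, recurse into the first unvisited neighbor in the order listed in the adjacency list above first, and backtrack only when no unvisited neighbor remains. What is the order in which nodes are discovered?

8 2 4 14 5 9 10 16 11 12 15 1 13 7 3 6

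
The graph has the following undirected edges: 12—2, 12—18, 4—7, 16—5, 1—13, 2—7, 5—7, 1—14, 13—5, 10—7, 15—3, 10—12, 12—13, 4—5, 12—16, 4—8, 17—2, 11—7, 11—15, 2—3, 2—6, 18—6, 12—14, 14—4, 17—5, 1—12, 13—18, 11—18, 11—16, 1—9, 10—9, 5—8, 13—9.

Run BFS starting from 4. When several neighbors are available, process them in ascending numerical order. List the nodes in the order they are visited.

4, 5, 7, 8, 14, 13, 16, 17, 2, 10, 11, 1, 12, 9, 18, 3, 6, 15

Visit 4; enqueue 5, 7, 8, 14 → queue [5, 7, 8, 14]
Visit 5; enqueue 13, 16, 17 → queue [7, 8, 14, 13, 16, 17]
Visit 7; enqueue 2, 10, 11 → queue [8, 14, 13, 16, 17, 2, 10, 11]
Visit 8 → queue [14, 13, 16, 17, 2, 10, 11]
Visit 14; enqueue 1, 12 → queue [13, 16, 17, 2, 10, 11, 1, 12]
Visit 13; enqueue 9, 18 → queue [16, 17, 2, 10, 11, 1, 12, 9, 18]
Visit 16 → queue [17, 2, 10, 11, 1, 12, 9, 18]
Visit 17 → queue [2, 10, 11, 1, 12, 9, 18]
Visit 2; enqueue 3, 6 → queue [10, 11, 1, 12, 9, 18, 3, 6]
Visit 10 → queue [11, 1, 12, 9, 18, 3, 6]
Visit 11; enqueue 15 → queue [1, 12, 9, 18, 3, 6, 15]
Visit 1 → queue [12, 9, 18, 3, 6, 15]
Visit 12 → queue [9, 18, 3, 6, 15]
Visit 9 → queue [18, 3, 6, 15]
Visit 18 → queue [3, 6, 15]
Visit 3 → queue [6, 15]
Visit 6 → queue [15]
Visit 15 → queue []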